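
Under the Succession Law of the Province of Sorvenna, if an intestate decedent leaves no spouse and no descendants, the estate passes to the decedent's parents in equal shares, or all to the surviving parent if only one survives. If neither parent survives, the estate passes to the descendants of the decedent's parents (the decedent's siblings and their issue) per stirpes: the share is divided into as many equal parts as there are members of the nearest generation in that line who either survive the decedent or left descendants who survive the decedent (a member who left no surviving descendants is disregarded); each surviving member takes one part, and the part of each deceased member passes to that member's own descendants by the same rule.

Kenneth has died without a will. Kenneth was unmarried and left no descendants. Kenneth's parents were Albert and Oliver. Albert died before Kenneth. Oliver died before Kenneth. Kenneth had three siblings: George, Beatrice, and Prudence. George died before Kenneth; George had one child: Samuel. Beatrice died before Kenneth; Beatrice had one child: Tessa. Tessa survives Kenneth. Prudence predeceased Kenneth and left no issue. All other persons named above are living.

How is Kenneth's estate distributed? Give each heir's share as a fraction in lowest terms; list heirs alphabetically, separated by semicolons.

Neither parent survives and there are no descendants, so the estate passes to Kenneth's siblings and their issue per stirpes.
Prudence left no surviving issue, so that branch lapses and is disregarded.
The estate is divided into 2 equal shares of 1/2 among George, Beatrice.
George predeceased; the 1/2 allotted to George's branch passes to George's issue by representation.
Samuel is the sole taker at this level and receives the full 1/2.
Beatrice predeceased; the 1/2 allotted to Beatrice's branch passes to Beatrice's issue by representation.
Tessa is the sole taker at this level and receives the full 1/2.

Samuel 1/2; Tessa 1/2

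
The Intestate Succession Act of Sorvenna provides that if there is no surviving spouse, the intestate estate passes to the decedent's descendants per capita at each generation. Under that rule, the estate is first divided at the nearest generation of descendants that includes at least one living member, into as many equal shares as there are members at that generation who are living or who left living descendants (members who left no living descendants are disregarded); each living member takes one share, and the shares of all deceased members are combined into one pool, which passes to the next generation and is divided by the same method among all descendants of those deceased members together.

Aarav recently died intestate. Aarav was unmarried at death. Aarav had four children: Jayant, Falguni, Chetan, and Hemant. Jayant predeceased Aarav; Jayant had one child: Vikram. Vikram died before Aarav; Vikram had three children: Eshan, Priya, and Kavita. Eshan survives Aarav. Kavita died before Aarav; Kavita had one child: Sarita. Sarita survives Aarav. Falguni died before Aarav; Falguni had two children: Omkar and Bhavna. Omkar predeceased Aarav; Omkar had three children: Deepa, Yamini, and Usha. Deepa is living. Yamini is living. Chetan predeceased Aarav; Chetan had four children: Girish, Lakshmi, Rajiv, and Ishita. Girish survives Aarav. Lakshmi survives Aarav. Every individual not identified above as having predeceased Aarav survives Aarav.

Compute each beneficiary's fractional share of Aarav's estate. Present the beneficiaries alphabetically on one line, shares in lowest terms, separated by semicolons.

Bhavna 3/28; Deepa 1/28; Eshan 1/28; Girish 3/28; Hemant 1/4; Ishita 3/28; Lakshmi 3/28; Priya 1/28; Rajiv 3/28; Sarita 1/28; Usha 1/28; Yamini 1/28

There is no surviving spouse, so the entire estate passes to Aarav's descendants per capita at each generation.
At generation 1 (Jayant, Falguni, Chetan, Hemant) there are 4 shares of (1)/4 = 1/4 each.
Living: Hemant — each takes 1/4.
Deceased: Jayant, Falguni, and Chetan. Their combined 3/4 is pooled and carried to generation 2.
At generation 2 (Vikram, Omkar, Bhavna, Girish, Lakshmi, Rajiv, Ishita) there are 7 shares of (3/4)/7 = 3/28 each.
Living: Bhavna, Girish, Lakshmi, Rajiv, and Ishita — each takes 3/28.
Deceased: Vikram and Omkar. Their combined 3/14 is pooled and carried to generation 3.
At generation 3 (Eshan, Priya, Kavita, Deepa, Yamini, Usha) there are 6 shares of (3/14)/6 = 1/28 each.
Living: Eshan, Priya, Deepa, Yamini, and Usha — each takes 1/28.
Deceased: Kavita. That 1/28 share is carried to generation 4.
At generation 4 (Sarita) there are 1 shares of (1/28)/1 = 1/28 each.
Living: Sarita — each takes 1/28.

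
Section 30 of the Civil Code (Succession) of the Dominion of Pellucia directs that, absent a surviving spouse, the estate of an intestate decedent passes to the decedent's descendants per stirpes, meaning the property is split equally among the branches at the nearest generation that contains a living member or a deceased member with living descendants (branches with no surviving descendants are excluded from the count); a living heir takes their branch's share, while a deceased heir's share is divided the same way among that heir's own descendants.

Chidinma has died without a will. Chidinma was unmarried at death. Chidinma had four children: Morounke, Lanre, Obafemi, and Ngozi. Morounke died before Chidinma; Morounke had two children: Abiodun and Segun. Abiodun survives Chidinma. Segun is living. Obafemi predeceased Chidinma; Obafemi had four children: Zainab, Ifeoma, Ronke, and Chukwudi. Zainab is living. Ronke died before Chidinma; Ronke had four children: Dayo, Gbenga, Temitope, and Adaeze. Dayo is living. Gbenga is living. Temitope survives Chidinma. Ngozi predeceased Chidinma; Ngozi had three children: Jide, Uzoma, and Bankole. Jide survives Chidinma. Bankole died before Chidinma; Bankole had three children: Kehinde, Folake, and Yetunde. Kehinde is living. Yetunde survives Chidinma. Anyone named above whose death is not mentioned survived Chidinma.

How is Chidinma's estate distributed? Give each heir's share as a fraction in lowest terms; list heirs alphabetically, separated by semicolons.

Abiodun 1/8; Adaeze 1/64; Chukwudi 1/16; Dayo 1/64; Folake 1/36; Gbenga 1/64; Ifeoma 1/16; Jide 1/12; Kehinde 1/36; Lanre 1/4; Segun 1/8; Temitope 1/64; Uzoma 1/12; Yetunde 1/36; Zainab 1/16

There is no surviving spouse, so the entire estate passes to Chidinma's descendants per stirpes.
The estate is divided into 4 equal shares of 1/4 among Morounke, Lanre, Obafemi, Ngozi.
Morounke predeceased; the 1/4 allotted to Morounke's branch passes to Morounke's issue by representation.
The 1/4 is divided into 2 equal shares of 1/8 among Abiodun, Segun.
Abiodun is living and takes 1/8.
Segun is living and takes 1/8.
Lanre is living and takes 1/4.
Obafemi predeceased; the 1/4 allotted to Obafemi's branch passes to Obafemi's issue by representation.
The 1/4 is divided into 4 equal shares of 1/16 among Zainab, Ifeoma, Ronke, Chukwudi.
Zainab is living and takes 1/16.
Ifeoma is living and takes 1/16.
Ronke predeceased; the 1/16 allotted to Ronke's branch passes to Ronke's issue by representation.
The 1/16 is divided into 4 equal shares of 1/64 among Dayo, Gbenga, Temitope, Adaeze.
Dayo is living and takes 1/64.
Gbenga is living and takes 1/64.
Temitope is living and takes 1/64.
Adaeze is living and takes 1/64.
Chukwudi is living and takes 1/16.
Ngozi predeceased; the 1/4 allotted to Ngozi's branch passes to Ngozi's issue by representation.
The 1/4 is divided into 3 equal shares of 1/12 among Jide, Uzoma, Bankole.
Jide is living and takes 1/12.
Uzoma is living and takes 1/12.
Bankole predeceased; the 1/12 allotted to Bankole's branch passes to Bankole's issue by representation.
The 1/12 is divided into 3 equal shares of 1/36 among Kehinde, Folake, Yetunde.
Kehinde is living and takes 1/36.
Folake is living and takes 1/36.
Yetunde is living and takes 1/36.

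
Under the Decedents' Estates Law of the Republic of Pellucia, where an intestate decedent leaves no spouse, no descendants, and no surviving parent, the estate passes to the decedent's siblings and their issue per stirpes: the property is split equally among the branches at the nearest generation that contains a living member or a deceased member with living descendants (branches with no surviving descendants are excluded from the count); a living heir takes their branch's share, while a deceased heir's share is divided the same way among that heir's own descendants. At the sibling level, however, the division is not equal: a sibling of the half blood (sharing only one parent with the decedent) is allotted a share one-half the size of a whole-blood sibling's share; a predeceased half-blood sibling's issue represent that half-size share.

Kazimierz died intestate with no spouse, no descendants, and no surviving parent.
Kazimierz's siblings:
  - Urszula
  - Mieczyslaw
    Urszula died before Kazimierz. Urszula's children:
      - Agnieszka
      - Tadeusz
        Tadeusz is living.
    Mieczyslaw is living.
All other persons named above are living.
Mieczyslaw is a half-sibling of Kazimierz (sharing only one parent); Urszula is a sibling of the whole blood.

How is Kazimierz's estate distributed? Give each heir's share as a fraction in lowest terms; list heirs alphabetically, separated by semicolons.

Agnieszka 1/3; Mieczyslaw 1/3; Tadeusz 1/3

No spouse, descendants, or parent survives, so the estate passes to Kazimierz's siblings per stirpes.
Half-blood siblings count for one-half the weight of whole-blood siblings at the initial division.
Dividing 1 in proportion to weights (total weight 3/2): Urszula (weight 1) → 2/3; Mieczyslaw (weight 1/2) → 1/3.
Urszula predeceased; the 2/3 allotted to Urszula's branch passes to Urszula's issue by representation.
The 2/3 is divided into 2 equal shares of 1/3 among Agnieszka, Tadeusz.
Agnieszka is living and takes 1/3.
Tadeusz is living and takes 1/3.
Mieczyslaw is living and takes 1/3.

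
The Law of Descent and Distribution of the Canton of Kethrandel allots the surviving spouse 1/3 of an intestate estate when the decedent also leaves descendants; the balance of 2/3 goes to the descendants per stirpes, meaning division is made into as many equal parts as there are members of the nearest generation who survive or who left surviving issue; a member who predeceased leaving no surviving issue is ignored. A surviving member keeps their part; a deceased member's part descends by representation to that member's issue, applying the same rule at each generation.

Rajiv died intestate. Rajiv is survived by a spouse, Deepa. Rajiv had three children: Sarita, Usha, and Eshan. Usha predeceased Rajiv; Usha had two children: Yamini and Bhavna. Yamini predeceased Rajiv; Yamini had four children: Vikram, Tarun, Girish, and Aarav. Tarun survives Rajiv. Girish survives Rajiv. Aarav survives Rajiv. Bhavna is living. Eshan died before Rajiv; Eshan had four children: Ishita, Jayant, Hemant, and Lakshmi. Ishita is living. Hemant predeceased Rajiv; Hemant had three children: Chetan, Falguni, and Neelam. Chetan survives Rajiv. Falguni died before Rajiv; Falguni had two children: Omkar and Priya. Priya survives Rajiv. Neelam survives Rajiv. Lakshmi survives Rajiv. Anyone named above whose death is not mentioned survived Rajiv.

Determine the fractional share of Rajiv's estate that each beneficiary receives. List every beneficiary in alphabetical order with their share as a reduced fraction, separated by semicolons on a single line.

Deepa, as surviving spouse, takes 1/3.
The remaining 2/3 passes to Rajiv's descendants per stirpes.
The 2/3 is divided into 3 equal shares of 2/9 among Sarita, Usha, Eshan.
Sarita is living and takes 2/9.
Usha predeceased; the 2/9 allotted to Usha's branch passes to Usha's issue by representation.
The 2/9 is divided into 2 equal shares of 1/9 among Yamini, Bhavna.
Yamini predeceased; the 1/9 allotted to Yamini's branch passes to Yamini's issue by representation.
The 1/9 is divided into 4 equal shares of 1/36 among Vikram, Tarun, Girish, Aarav.
Vikram is living and takes 1/36.
Tarun is living and takes 1/36.
Girish is living and takes 1/36.
Aarav is living and takes 1/36.
Bhavna is living and takes 1/9.
Eshan predeceased; the 2/9 allotted to Eshan's branch passes to Eshan's issue by representation.
The 2/9 is divided into 4 equal shares of 1/18 among Ishita, Jayant, Hemant, Lakshmi.
Ishita is living and takes 1/18.
Jayant is living and takes 1/18.
Hemant predeceased; the 1/18 allotted to Hemant's branch passes to Hemant's issue by representation.
The 1/18 is divided into 3 equal shares of 1/54 among Chetan, Falguni, Neelam.
Chetan is living and takes 1/54.
Falguni predeceased; the 1/54 allotted to Falguni's branch passes to Falguni's issue by representation.
The 1/54 is divided into 2 equal shares of 1/108 among Omkar, Priya.
Omkar is living and takes 1/108.
Priya is living and takes 1/108.
Neelam is living and takes 1/54.
Lakshmi is living and takes 1/18.

Aarav 1/36; Bhavna 1/9; Chetan 1/54; Deepa 1/3; Girish 1/36; Ishita 1/18; Jayant 1/18; Lakshmi 1/18; Neelam 1/54; Omkar 1/108; Priya 1/108; Sarita 2/9; Tarun 1/36; Vikram 1/36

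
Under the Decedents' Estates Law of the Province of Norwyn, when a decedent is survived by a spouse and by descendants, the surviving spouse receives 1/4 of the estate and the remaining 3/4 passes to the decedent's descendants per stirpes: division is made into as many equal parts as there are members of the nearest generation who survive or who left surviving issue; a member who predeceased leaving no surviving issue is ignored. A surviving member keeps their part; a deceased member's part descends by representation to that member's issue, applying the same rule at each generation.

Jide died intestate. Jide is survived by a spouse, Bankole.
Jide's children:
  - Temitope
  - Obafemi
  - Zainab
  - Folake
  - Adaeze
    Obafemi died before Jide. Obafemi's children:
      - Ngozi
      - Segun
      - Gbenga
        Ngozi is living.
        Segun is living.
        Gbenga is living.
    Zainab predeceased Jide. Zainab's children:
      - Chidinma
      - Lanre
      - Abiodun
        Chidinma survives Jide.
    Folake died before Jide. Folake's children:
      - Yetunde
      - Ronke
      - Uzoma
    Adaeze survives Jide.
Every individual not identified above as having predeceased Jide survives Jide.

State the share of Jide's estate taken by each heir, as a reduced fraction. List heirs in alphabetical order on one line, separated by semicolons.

Bankole, as surviving spouse, takes 1/4.
The remaining 3/4 passes to Jide's descendants per stirpes.
The 3/4 is divided into 5 equal shares of 3/20 among Temitope, Obafemi, Zainab, Folake, Adaeze.
Temitope is living and takes 3/20.
Obafemi predeceased; the 3/20 allotted to Obafemi's branch passes to Obafemi's issue by representation.
The 3/20 is divided into 3 equal shares of 1/20 among Ngozi, Segun, Gbenga.
Ngozi is living and takes 1/20.
Segun is living and takes 1/20.
Gbenga is living and takes 1/20.
Zainab predeceased; the 3/20 allotted to Zainab's branch passes to Zainab's issue by representation.
The 3/20 is divided into 3 equal shares of 1/20 among Chidinma, Lanre, Abiodun.
Chidinma is living and takes 1/20.
Lanre is living and takes 1/20.
Abiodun is living and takes 1/20.
Folake predeceased; the 3/20 allotted to Folake's branch passes to Folake's issue by representation.
The 3/20 is divided into 3 equal shares of 1/20 among Yetunde, Ronke, Uzoma.
Yetunde is living and takes 1/20.
Ronke is living and takes 1/20.
Uzoma is living and takes 1/20.
Adaeze is living and takes 3/20.

Abiodun 1/20; Adaeze 3/20; Bankole 1/4; Chidinma 1/20; Gbenga 1/20; Lanre 1/20; Ngozi 1/20; Ronke 1/20; Segun 1/20; Temitope 3/20; Uzoma 1/20; Yetunde 1/20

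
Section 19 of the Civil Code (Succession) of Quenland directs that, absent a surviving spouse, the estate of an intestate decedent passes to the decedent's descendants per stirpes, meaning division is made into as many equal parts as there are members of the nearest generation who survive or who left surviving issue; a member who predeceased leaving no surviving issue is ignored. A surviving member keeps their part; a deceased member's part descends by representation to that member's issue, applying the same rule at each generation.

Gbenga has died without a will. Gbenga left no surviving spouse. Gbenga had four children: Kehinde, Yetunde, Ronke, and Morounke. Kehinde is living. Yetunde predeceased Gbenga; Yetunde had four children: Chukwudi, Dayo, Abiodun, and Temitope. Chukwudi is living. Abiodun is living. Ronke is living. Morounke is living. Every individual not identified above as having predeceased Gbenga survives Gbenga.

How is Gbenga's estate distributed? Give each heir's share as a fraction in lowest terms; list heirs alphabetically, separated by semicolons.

Abiodun 1/16; Chukwudi 1/16; Dayo 1/16; Kehinde 1/4; Morounke 1/4; Ronke 1/4; Temitope 1/16

There is no surviving spouse, so the entire estate passes to Gbenga's descendants per stirpes.
The estate is divided into 4 equal shares of 1/4 among Kehinde, Yetunde, Ronke, Morounke.
Kehinde is living and takes 1/4.
Yetunde predeceased; the 1/4 allotted to Yetunde's branch passes to Yetunde's issue by representation.
The 1/4 is divided into 4 equal shares of 1/16 among Chukwudi, Dayo, Abiodun, Temitope.
Chukwudi is living and takes 1/16.
Dayo is living and takes 1/16.
Abiodun is living and takes 1/16.
Temitope is living and takes 1/16.
Ronke is living and takes 1/4.
Morounke is living and takes 1/4.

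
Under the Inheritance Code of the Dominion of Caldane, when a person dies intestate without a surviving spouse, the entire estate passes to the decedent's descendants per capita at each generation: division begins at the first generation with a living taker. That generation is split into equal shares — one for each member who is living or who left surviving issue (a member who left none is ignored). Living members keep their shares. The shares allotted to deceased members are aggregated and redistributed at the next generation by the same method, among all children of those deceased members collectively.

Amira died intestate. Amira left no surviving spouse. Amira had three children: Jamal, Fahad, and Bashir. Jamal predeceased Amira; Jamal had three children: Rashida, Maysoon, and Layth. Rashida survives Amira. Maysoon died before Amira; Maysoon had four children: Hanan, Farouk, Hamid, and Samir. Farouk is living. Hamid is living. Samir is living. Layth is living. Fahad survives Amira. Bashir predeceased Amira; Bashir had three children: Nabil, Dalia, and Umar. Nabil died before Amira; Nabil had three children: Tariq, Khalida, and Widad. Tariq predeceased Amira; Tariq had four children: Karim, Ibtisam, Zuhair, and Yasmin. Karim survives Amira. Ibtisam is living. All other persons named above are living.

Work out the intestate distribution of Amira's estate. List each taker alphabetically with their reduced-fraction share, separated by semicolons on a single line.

There is no surviving spouse, so the entire estate passes to Amira's descendants per capita at each generation.
At generation 1 (Jamal, Fahad, Bashir) there are 3 shares of (1)/3 = 1/3 each.
Living: Fahad — each takes 1/3.
Deceased: Jamal and Bashir. Their combined 2/3 is pooled and carried to generation 2.
At generation 2 (Rashida, Maysoon, Layth, Nabil, Dalia, Umar) there are 6 shares of (2/3)/6 = 1/9 each.
Living: Rashida, Layth, Dalia, and Umar — each takes 1/9.
Deceased: Maysoon and Nabil. Their combined 2/9 is pooled and carried to generation 3.
At generation 3 (Hanan, Farouk, Hamid, Samir, Tariq, Khalida, Widad) there are 7 shares of (2/9)/7 = 2/63 each.
Living: Hanan, Farouk, Hamid, Samir, Khalida, and Widad — each takes 2/63.
Deceased: Tariq. That 2/63 share is carried to generation 4.
At generation 4 (Karim, Ibtisam, Zuhair, Yasmin) there are 4 shares of (2/63)/4 = 1/126 each.
Living: Karim, Ibtisam, Zuhair, and Yasmin — each takes 1/126.

Dalia 1/9; Fahad 1/3; Farouk 2/63; Hamid 2/63; Hanan 2/63; Ibtisam 1/126; Karim 1/126; Khalida 2/63; Layth 1/9; Rashida 1/9; Samir 2/63; Umar 1/9; Widad 2/63; Yasmin 1/126; Zuhair 1/126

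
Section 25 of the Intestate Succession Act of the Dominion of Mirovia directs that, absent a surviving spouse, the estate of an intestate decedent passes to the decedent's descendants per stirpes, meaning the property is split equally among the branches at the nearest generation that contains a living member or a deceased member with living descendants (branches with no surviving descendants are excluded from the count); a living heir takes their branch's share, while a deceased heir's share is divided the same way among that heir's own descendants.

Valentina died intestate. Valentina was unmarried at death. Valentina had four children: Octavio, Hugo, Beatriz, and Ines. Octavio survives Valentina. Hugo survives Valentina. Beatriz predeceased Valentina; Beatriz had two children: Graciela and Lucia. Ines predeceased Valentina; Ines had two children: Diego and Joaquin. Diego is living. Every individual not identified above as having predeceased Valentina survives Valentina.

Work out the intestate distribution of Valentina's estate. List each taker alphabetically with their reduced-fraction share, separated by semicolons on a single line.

Diego 1/8; Graciela 1/8; Hugo 1/4; Joaquin 1/8; Lucia 1/8; Octavio 1/4

There is no surviving spouse, so the entire estate passes to Valentina's descendants per stirpes.
The estate is divided into 4 equal shares of 1/4 among Octavio, Hugo, Beatriz, Ines.
Octavio is living and takes 1/4.
Hugo is living and takes 1/4.
Beatriz predeceased; the 1/4 allotted to Beatriz's branch passes to Beatriz's issue by representation.
The 1/4 is divided into 2 equal shares of 1/8 among Graciela, Lucia.
Graciela is living and takes 1/8.
Lucia is living and takes 1/8.
Ines predeceased; the 1/4 allotted to Ines's branch passes to Ines's issue by representation.
The 1/4 is divided into 2 equal shares of 1/8 among Diego, Joaquin.
Diego is living and takes 1/8.
Joaquin is living and takes 1/8.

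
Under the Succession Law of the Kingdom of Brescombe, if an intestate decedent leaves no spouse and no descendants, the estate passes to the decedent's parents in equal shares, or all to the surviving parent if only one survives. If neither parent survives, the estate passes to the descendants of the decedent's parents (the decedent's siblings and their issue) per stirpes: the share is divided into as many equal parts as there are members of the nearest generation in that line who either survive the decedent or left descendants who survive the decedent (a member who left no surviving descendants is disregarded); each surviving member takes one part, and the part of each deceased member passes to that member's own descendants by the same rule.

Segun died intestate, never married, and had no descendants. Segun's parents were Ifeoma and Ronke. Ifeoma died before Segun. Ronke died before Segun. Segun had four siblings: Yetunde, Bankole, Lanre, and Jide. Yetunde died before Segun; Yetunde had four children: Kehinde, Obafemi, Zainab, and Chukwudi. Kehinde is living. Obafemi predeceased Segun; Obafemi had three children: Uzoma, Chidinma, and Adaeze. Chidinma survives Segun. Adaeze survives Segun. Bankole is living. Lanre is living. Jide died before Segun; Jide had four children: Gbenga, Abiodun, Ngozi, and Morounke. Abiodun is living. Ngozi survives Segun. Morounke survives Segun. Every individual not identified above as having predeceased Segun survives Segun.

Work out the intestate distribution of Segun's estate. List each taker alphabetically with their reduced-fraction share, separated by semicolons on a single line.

Neither parent survives and there are no descendants, so the estate passes to Segun's siblings and their issue per stirpes.
The estate is divided into 4 equal shares of 1/4 among Yetunde, Bankole, Lanre, Jide.
Yetunde predeceased; the 1/4 allotted to Yetunde's branch passes to Yetunde's issue by representation.
The 1/4 is divided into 4 equal shares of 1/16 among Kehinde, Obafemi, Zainab, Chukwudi.
Kehinde is living and takes 1/16.
Obafemi predeceased; the 1/16 allotted to Obafemi's branch passes to Obafemi's issue by representation.
The 1/16 is divided into 3 equal shares of 1/48 among Uzoma, Chidinma, Adaeze.
Uzoma is living and takes 1/48.
Chidinma is living and takes 1/48.
Adaeze is living and takes 1/48.
Zainab is living and takes 1/16.
Chukwudi is living and takes 1/16.
Bankole is living and takes 1/4.
Lanre is living and takes 1/4.
Jide predeceased; the 1/4 allotted to Jide's branch passes to Jide's issue by representation.
The 1/4 is divided into 4 equal shares of 1/16 among Gbenga, Abiodun, Ngozi, Morounke.
Gbenga is living and takes 1/16.
Abiodun is living and takes 1/16.
Ngozi is living and takes 1/16.
Morounke is living and takes 1/16.

Abiodun 1/16; Adaeze 1/48; Bankole 1/4; Chidinma 1/48; Chukwudi 1/16; Gbenga 1/16; Kehinde 1/16; Lanre 1/4; Morounke 1/16; Ngozi 1/16; Uzoma 1/48; Zainab 1/16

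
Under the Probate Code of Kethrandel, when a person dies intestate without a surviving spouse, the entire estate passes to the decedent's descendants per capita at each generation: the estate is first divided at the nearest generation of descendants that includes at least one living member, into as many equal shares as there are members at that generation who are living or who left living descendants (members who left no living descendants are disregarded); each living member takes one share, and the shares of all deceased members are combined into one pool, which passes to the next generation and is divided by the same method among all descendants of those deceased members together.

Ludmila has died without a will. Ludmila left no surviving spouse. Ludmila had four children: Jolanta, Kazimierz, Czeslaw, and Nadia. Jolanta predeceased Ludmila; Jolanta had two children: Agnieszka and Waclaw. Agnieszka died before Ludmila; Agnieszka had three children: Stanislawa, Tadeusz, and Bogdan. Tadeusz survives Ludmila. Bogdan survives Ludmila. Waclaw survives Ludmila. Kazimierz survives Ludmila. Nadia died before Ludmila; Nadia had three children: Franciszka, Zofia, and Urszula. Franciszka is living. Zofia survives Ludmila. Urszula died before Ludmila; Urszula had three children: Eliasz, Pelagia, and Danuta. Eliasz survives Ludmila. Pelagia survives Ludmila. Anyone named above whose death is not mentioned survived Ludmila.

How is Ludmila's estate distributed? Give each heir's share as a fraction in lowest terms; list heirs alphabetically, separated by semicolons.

Bogdan 1/30; Czeslaw 1/4; Danuta 1/30; Eliasz 1/30; Franciszka 1/10; Kazimierz 1/4; Pelagia 1/30; Stanislawa 1/30; Tadeusz 1/30; Waclaw 1/10; Zofia 1/10

There is no surviving spouse, so the entire estate passes to Ludmila's descendants per capita at each generation.
At generation 1 (Jolanta, Kazimierz, Czeslaw, Nadia) there are 4 shares of (1)/4 = 1/4 each.
Living: Kazimierz and Czeslaw — each takes 1/4.
Deceased: Jolanta and Nadia. Their combined 1/2 is pooled and carried to generation 2.
At generation 2 (Agnieszka, Waclaw, Franciszka, Zofia, Urszula) there are 5 shares of (1/2)/5 = 1/10 each.
Living: Waclaw, Franciszka, and Zofia — each takes 1/10.
Deceased: Agnieszka and Urszula. Their combined 1/5 is pooled and carried to generation 3.
At generation 3 (Stanislawa, Tadeusz, Bogdan, Eliasz, Pelagia, Danuta) there are 6 shares of (1/5)/6 = 1/30 each.
Living: Stanislawa, Tadeusz, Bogdan, Eliasz, Pelagia, and Danuta — each takes 1/30.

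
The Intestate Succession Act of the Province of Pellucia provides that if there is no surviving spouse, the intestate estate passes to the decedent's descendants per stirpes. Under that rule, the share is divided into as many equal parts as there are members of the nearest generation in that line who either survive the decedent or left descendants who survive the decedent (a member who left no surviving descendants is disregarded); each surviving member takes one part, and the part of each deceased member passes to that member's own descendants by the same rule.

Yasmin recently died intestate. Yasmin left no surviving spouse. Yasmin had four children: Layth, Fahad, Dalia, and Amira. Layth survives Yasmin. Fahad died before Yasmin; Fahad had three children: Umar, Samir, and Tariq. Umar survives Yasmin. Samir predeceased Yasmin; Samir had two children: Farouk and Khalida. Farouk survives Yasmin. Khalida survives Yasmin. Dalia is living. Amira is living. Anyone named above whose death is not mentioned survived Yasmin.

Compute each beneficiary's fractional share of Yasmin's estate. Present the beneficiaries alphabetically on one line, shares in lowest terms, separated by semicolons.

Amira 1/4; Dalia 1/4; Farouk 1/24; Khalida 1/24; Layth 1/4; Tariq 1/12; Umar 1/12

There is no surviving spouse, so the entire estate passes to Yasmin's descendants per stirpes.
The estate is divided into 4 equal shares of 1/4 among Layth, Fahad, Dalia, Amira.
Layth is living and takes 1/4.
Fahad predeceased; the 1/4 allotted to Fahad's branch passes to Fahad's issue by representation.
The 1/4 is divided into 3 equal shares of 1/12 among Umar, Samir, Tariq.
Umar is living and takes 1/12.
Samir predeceased; the 1/12 allotted to Samir's branch passes to Samir's issue by representation.
The 1/12 is divided into 2 equal shares of 1/24 among Farouk, Khalida.
Farouk is living and takes 1/24.
Khalida is living and takes 1/24.
Tariq is living and takes 1/12.
Dalia is living and takes 1/4.
Amira is living and takes 1/4.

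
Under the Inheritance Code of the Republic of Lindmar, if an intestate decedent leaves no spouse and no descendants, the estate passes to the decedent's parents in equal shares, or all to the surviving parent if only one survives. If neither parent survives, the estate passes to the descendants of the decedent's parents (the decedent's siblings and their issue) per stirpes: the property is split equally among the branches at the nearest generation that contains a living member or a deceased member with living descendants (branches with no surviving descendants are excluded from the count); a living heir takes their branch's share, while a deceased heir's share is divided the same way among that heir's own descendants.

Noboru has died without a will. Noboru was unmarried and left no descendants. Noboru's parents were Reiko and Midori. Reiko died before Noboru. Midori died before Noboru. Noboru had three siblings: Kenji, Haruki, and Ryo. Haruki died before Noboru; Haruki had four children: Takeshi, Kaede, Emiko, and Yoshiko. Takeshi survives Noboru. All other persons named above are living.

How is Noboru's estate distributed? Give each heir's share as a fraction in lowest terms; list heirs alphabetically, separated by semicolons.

Neither parent survives and there are no descendants, so the estate passes to Noboru's siblings and their issue per stirpes.
The estate is divided into 3 equal shares of 1/3 among Kenji, Haruki, Ryo.
Kenji is living and takes 1/3.
Haruki predeceased; the 1/3 allotted to Haruki's branch passes to Haruki's issue by representation.
The 1/3 is divided into 4 equal shares of 1/12 among Takeshi, Kaede, Emiko, Yoshiko.
Takeshi is living and takes 1/12.
Kaede is living and takes 1/12.
Emiko is living and takes 1/12.
Yoshiko is living and takes 1/12.
Ryo is living and takes 1/3.

Emiko 1/12; Kaede 1/12; Kenji 1/3; Ryo 1/3; Takeshi 1/12; Yoshiko 1/12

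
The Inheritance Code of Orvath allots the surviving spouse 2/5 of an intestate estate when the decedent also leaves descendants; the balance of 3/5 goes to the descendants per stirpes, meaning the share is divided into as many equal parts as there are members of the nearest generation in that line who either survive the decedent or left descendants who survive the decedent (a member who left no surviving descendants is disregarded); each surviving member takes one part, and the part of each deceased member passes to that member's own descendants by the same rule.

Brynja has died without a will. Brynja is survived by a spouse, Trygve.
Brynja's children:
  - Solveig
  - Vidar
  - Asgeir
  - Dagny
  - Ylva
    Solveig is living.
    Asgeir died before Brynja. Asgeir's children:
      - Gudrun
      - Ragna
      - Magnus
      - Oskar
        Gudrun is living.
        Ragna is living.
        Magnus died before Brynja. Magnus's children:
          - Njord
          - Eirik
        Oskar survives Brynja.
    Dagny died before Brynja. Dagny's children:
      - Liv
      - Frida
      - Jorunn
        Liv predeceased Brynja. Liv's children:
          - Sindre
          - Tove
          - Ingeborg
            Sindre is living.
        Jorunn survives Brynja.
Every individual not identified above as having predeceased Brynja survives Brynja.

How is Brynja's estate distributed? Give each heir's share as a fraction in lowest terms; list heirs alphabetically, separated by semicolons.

Eirik 3/200; Frida 1/25; Gudrun 3/100; Ingeborg 1/75; Jorunn 1/25; Njord 3/200; Oskar 3/100; Ragna 3/100; Sindre 1/75; Solveig 3/25; Tove 1/75; Trygve 2/5; Vidar 3/25; Ylva 3/25

Trygve, as surviving spouse, takes 2/5.
The remaining 3/5 passes to Brynja's descendants per stirpes.
The 3/5 is divided into 5 equal shares of 3/25 among Solveig, Vidar, Asgeir, Dagny, Ylva.
Solveig is living and takes 3/25.
Vidar is living and takes 3/25.
Asgeir predeceased; the 3/25 allotted to Asgeir's branch passes to Asgeir's issue by representation.
The 3/25 is divided into 4 equal shares of 3/100 among Gudrun, Ragna, Magnus, Oskar.
Gudrun is living and takes 3/100.
Ragna is living and takes 3/100.
Magnus predeceased; the 3/100 allotted to Magnus's branch passes to Magnus's issue by representation.
The 3/100 is divided into 2 equal shares of 3/200 among Njord, Eirik.
Njord is living and takes 3/200.
Eirik is living and takes 3/200.
Oskar is living and takes 3/100.
Dagny predeceased; the 3/25 allotted to Dagny's branch passes to Dagny's issue by representation.
The 3/25 is divided into 3 equal shares of 1/25 among Liv, Frida, Jorunn.
Liv predeceased; the 1/25 allotted to Liv's branch passes to Liv's issue by representation.
The 1/25 is divided into 3 equal shares of 1/75 among Sindre, Tove, Ingeborg.
Sindre is living and takes 1/75.
Tove is living and takes 1/75.
Ingeborg is living and takes 1/75.
Frida is living and takes 1/25.
Jorunn is living and takes 1/25.
Ylva is living and takes 3/25.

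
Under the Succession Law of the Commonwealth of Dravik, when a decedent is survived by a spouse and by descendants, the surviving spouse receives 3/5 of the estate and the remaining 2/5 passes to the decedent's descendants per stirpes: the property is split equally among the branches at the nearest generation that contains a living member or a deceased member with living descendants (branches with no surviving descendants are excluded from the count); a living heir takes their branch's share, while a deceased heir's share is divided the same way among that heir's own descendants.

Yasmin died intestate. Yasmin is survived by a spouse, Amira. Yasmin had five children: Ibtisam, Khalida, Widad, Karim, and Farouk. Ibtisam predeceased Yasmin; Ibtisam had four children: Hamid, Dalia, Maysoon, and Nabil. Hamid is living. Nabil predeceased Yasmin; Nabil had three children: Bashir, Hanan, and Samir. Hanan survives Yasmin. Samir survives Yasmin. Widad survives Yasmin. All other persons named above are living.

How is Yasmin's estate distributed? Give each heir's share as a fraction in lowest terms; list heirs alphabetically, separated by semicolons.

Amira, as surviving spouse, takes 3/5.
The remaining 2/5 passes to Yasmin's descendants per stirpes.
The 2/5 is divided into 5 equal shares of 2/25 among Ibtisam, Khalida, Widad, Karim, Farouk.
Ibtisam predeceased; the 2/25 allotted to Ibtisam's branch passes to Ibtisam's issue by representation.
The 2/25 is divided into 4 equal shares of 1/50 among Hamid, Dalia, Maysoon, Nabil.
Hamid is living and takes 1/50.
Dalia is living and takes 1/50.
Maysoon is living and takes 1/50.
Nabil predeceased; the 1/50 allotted to Nabil's branch passes to Nabil's issue by representation.
The 1/50 is divided into 3 equal shares of 1/150 among Bashir, Hanan, Samir.
Bashir is living and takes 1/150.
Hanan is living and takes 1/150.
Samir is living and takes 1/150.
Khalida is living and takes 2/25.
Widad is living and takes 2/25.
Karim is living and takes 2/25.
Farouk is living and takes 2/25.

Amira 3/5; Bashir 1/150; Dalia 1/50; Farouk 2/25; Hamid 1/50; Hanan 1/150; Karim 2/25; Khalida 2/25; Maysoon 1/50; Samir 1/150; Widad 2/25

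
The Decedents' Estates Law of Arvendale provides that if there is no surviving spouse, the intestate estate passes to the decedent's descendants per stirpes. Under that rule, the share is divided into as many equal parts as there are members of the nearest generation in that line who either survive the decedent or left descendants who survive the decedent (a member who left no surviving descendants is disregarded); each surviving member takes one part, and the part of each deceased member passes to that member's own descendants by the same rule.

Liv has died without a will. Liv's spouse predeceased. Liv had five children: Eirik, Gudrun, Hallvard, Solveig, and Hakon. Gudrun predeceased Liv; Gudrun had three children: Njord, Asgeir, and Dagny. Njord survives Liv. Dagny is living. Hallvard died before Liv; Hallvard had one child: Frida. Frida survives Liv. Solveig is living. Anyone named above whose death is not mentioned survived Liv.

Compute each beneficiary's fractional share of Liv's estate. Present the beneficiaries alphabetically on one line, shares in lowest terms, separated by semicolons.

Asgeir 1/15; Dagny 1/15; Eirik 1/5; Frida 1/5; Hakon 1/5; Njord 1/15; Solveig 1/5

There is no surviving spouse, so the entire estate passes to Liv's descendants per stirpes.
The estate is divided into 5 equal shares of 1/5 among Eirik, Gudrun, Hallvard, Solveig, Hakon.
Eirik is living and takes 1/5.
Gudrun predeceased; the 1/5 allotted to Gudrun's branch passes to Gudrun's issue by representation.
The 1/5 is divided into 3 equal shares of 1/15 among Njord, Asgeir, Dagny.
Njord is living and takes 1/15.
Asgeir is living and takes 1/15.
Dagny is living and takes 1/15.
Hallvard predeceased; the 1/5 allotted to Hallvard's branch passes to Hallvard's issue by representation.
Frida is the sole taker at this level and receives the full 1/5.
Solveig is living and takes 1/5.
Hakon is living and takes 1/5.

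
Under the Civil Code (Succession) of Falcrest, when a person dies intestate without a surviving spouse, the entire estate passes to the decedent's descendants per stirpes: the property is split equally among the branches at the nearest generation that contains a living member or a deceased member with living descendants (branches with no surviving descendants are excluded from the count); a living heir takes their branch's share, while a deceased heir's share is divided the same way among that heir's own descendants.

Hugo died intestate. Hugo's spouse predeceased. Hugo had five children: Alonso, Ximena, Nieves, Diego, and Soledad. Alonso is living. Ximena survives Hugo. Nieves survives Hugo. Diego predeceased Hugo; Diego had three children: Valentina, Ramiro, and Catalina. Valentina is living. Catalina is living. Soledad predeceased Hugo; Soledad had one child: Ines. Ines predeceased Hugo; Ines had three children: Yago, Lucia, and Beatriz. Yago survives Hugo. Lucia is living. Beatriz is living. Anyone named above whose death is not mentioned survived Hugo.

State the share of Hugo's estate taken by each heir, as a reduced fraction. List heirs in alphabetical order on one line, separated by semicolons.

Alonso 1/5; Beatriz 1/15; Catalina 1/15; Lucia 1/15; Nieves 1/5; Ramiro 1/15; Valentina 1/15; Ximena 1/5; Yago 1/15

There is no surviving spouse, so the entire estate passes to Hugo's descendants per stirpes.
The estate is divided into 5 equal shares of 1/5 among Alonso, Ximena, Nieves, Diego, Soledad.
Alonso is living and takes 1/5.
Ximena is living and takes 1/5.
Nieves is living and takes 1/5.
Diego predeceased; the 1/5 allotted to Diego's branch passes to Diego's issue by representation.
The 1/5 is divided into 3 equal shares of 1/15 among Valentina, Ramiro, Catalina.
Valentina is living and takes 1/15.
Ramiro is living and takes 1/15.
Catalina is living and takes 1/15.
Soledad predeceased; the 1/5 allotted to Soledad's branch passes to Soledad's issue by representation.
Ines's line is the sole branch at this level, so the full 1/5 passes to Ines's issue by representation.
The 1/5 is divided into 3 equal shares of 1/15 among Yago, Lucia, Beatriz.
Yago is living and takes 1/15.
Lucia is living and takes 1/15.
Beatriz is living and takes 1/15.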